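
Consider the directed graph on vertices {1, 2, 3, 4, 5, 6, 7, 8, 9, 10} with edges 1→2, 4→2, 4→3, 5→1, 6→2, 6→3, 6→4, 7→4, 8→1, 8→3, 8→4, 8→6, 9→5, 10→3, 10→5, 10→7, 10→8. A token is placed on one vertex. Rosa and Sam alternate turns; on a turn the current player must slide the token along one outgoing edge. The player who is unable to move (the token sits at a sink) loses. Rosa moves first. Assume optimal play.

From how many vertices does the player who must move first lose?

4

Work bottom-up. With no move the player to move loses. Otherwise the position is W if at least one move leads to an L position for the opponent, and L if every move leads to a W.
Every edge goes from a vertex to one that appears earlier in the order 2, 3, 4, 1, 6, 8, 7, 5, 10, 9, so processing vertices in that order labels each vertex after all of its successors.
2: no outgoing edge → L
3: no outgoing edge → L
4: W (go to 3, an L position)
1: W (go to 2, an L position)
6: W (go to 3, an L position)
8: W (go to 3, an L position)
7: L (sole option 4(W) is W)
5: L (sole option 1(W) is W)
10: W (go to 5, an L position)
9: W (go to 5, an L position)
The L vertices are 2, 3, 5, 7; that is 4 in all.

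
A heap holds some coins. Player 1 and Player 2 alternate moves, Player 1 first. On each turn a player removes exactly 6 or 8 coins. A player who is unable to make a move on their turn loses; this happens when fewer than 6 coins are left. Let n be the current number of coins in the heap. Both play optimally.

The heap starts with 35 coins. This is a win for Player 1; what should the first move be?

Remove 6, leaving 29.

Use the standard recursion: the mover loses at a terminal position; elsewhere, the mover wins exactly when some move hands the opponent an L position.
n=0: no move → L
n=1: no move → L
n=2: no move → L
n=3: no move → L
n=4: no move → L
n=5: no move → L
n=6: →0(L), so W
n=7: →1(L), so W
n=8: →2(L), so W
n=9: →3(L), so W
n=10: →4(L), so W
n=11: →5(L), so W
n=12: →4(L), so W
n=13: →5(L), so W
n=14: →8(W), 6(W) — all W, so L
n=15: →9(W), 7(W) — all W, so L
n=16: →10(W), 8(W) — all W, so L
n=17: →11(W), 9(W) — all W, so L
n=18: →12(W), 10(W) — all W, so L
n=19: →13(W), 11(W) — all W, so L
n=20: →14(L), so W
n=21: →15(L), so W
n=22: →16(L), so W
n=23: →17(L), so W
n=24: →18(L), so W
n=25: →19(L), so W
n=26: →18(L), so W
n=27: →19(L), so W
n=28: →22(W), 20(W) — all W, so L
n=29: →23(W), 21(W) — all W, so L
n=30: →24(W), 22(W) — all W, so L
n=31: →25(W), 23(W) — all W, so L
n=32: →26(W), 24(W) — all W, so L
n=33: →27(W), 25(W) — all W, so L
n=34: →28(L), so W
n=35: →29(L), so W
From 35, the L positions reachable in one move are: 29.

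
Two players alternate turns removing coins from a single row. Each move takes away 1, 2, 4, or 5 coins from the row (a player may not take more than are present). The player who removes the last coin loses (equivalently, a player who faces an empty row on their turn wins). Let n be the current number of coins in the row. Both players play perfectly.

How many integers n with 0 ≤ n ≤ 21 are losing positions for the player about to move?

7

Use the standard recursion: the mover wins at a terminal position; elsewhere, the mover wins exactly when some move hands the opponent an L position.
n=0: no move; the opponent has just taken the last coin and therefore loses → W
n=1: only reaches 0(W), which is W → L
n=2: reaches L-position 1 → W
n=3: reaches L-position 1 → W
n=4: only reaches 3(W), 2(W), 0(W), all W → L
n=5: reaches L-position 4 → W
n=6: reaches L-position 4 → W
n=7: only reaches 6(W), 5(W), 3(W), 2(W), all W → L
n=8: reaches L-position 7 → W
n=9: reaches L-position 7 → W
n=10: only reaches 9(W), 8(W), 6(W), 5(W), all W → L
n=11: reaches L-position 10 → W
n=12: reaches L-position 10 → W
n=13: only reaches 12(W), 11(W), 9(W), 8(W), all W → L
n=14: reaches L-position 13 → W
n=15: reaches L-position 13 → W
n=16: only reaches 15(W), 14(W), 12(W), 11(W), all W → L
n=17: reaches L-position 16 → W
n=18: reaches L-position 16 → W
n=19: only reaches 18(W), 17(W), 15(W), 14(W), all W → L
n=20: reaches L-position 19 → W
n=21: reaches L-position 19 → W
L entries with 0 ≤ n ≤ 21: n = 1, 4, 7, 10, 13, 16, 19; that makes 7.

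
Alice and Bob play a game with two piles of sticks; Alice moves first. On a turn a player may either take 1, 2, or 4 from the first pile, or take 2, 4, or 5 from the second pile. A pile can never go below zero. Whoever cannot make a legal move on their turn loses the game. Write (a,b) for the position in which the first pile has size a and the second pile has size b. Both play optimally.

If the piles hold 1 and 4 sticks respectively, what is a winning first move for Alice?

Move to (1,2).

Compute win/loss labels from the base case upward. A position with no move is L. Any other position is W if it can reach an L in one move, else L.
No move ever increases a pile, so every position that can arise here has a ≤ 1 and b ≤ 4; it is enough to label the cells with 0 ≤ a ≤ 1 and 0 ≤ b ≤ 4.
Every move lowers a or b (never raises either), so fill the grid row by row in increasing a, and left to right within a row: each cell's successors are then already labelled.
      b=0  b=1  b=2  b=3  b=4
a=0:    L    L    W    W    W
a=1:    W    W    L    L    W
Cells with no legal move (terminal, hence L): (0,0), (0,1).
The remaining L cells, each justified by listing all of its moves:
(1,2): moves to (0,2)(W), (1,0)(W); every one is W ⇒ L
(1,3): moves to (0,3)(W), (1,1)(W); every one is W ⇒ L
Every other cell has at least one move into one of the L cells above, so it is W.
From (1,4), the L positions reachable in one move are: (1,2).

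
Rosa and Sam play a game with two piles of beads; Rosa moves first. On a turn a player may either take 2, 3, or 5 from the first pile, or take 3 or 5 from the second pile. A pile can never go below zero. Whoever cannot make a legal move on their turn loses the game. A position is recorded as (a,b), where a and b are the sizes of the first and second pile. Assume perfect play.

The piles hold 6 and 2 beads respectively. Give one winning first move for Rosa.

Work bottom-up. With no move the player to move loses. Otherwise the position is W if at least one move leads to an L position for the opponent, and L if every move leads to a W.
No move ever increases a pile, so every position that can arise here has a ≤ 6 and b ≤ 2; it is enough to label the cells with 0 ≤ a ≤ 6 and 0 ≤ b ≤ 2.
Every move lowers a or b (never raises either), so fill the grid row by row in increasing a, and left to right within a row: each cell's successors are then already labelled.
      b=0  b=1  b=2
a=0:    L    L    L
a=1:    L    L    L
a=2:    W    W    W
a=3:    W    W    W
a=4:    W    W    W
a=5:    W    W    W
a=6:    W    W    W
Cells with no legal move (terminal, hence L): (0,0), (0,1), (0,2), (1,0), (1,1), (1,2).
Every other cell has at least one move into one of the L cells above, so it is W.
From (6,2), the L positions reachable in one move are: (1,2).

Move to (1,2).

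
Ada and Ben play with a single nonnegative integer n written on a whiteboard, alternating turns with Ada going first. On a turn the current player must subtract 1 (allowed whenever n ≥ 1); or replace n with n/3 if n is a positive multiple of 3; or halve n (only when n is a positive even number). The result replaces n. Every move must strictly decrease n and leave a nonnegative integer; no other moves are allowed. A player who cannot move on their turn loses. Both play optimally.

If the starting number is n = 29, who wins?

Ada wins.

Build the W/L table. Terminal = L. A non-terminal position is W if it has a move to some L; otherwise it is L.
n=0: no move → L
n=1: can move to 0, which is L ⇒ W
n=2: the only move is to 1(W), a W ⇒ L
n=3: can move to 2, which is L ⇒ W
n=4: can move to 2, which is L ⇒ W
n=5: the only move is to 4(W), a W ⇒ L
n=6: can move to 2, which is L ⇒ W
n=7: the only move is to 6(W), a W ⇒ L
n=8: can move to 7, which is L ⇒ W
n=9: moves to 3(W), 8(W); every one is W ⇒ L
n=10: can move to 5, which is L ⇒ W
n=11: the only move is to 10(W), a W ⇒ L
n=12: can move to 11, which is L ⇒ W
n=13: the only move is to 12(W), a W ⇒ L
n=14: can move to 7, which is L ⇒ W
n=15: can move to 5, which is L ⇒ W
n=16: moves to 8(W), 15(W); every one is W ⇒ L
n=17: can move to 16, which is L ⇒ W
n=18: can move to 9, which is L ⇒ W
n=19: the only move is to 18(W), a W ⇒ L
n=20: can move to 19, which is L ⇒ W
n=21: can move to 7, which is L ⇒ W
n=22: can move to 11, which is L ⇒ W
n=23: the only move is to 22(W), a W ⇒ L
n=24: can move to 23, which is L ⇒ W
n=25: the only move is to 24(W), a W ⇒ L
n=26: can move to 13, which is L ⇒ W
n=27: can move to 9, which is L ⇒ W
n=28: moves to 14(W), 27(W); every one is W ⇒ L
n=29: can move to 28, which is L ⇒ W
From 29 Ada can move to 28, reaching an L position.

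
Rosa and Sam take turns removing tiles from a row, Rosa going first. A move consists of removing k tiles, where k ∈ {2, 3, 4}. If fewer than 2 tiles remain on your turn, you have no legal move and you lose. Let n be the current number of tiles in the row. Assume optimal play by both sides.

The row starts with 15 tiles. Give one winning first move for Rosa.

Classify positions by backward induction: terminal positions (no move available) are L. From any other position, the mover wins iff some move reaches an L.
n=0: no move → L
n=1: no move → L
n=2: can move to 0, which is L ⇒ W
n=3: can move to 1, which is L ⇒ W
n=4: can move to 1, which is L ⇒ W
n=5: can move to 1, which is L ⇒ W
n=6: moves to 4(W), 3(W), 2(W); every one is W ⇒ L
n=7: moves to 5(W), 4(W), 3(W); every one is W ⇒ L
n=8: can move to 6, which is L ⇒ W
n=9: can move to 7, which is L ⇒ W
n=10: can move to 7, which is L ⇒ W
n=11: can move to 7, which is L ⇒ W
n=12: moves to 10(W), 9(W), 8(W); every one is W ⇒ L
n=13: moves to 11(W), 10(W), 9(W); every one is W ⇒ L
n=14: can move to 12, which is L ⇒ W
n=15: can move to 13, which is L ⇒ W
From 15, the L positions reachable in one move are: 13, 12. Any move reaching one of these is winning.

Remove 2, leaving 13.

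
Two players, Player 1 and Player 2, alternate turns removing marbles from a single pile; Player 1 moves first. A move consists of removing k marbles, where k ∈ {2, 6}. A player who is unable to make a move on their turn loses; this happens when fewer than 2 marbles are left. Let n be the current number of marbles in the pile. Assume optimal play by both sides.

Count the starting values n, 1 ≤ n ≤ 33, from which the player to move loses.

17

Classify positions by backward induction: terminal positions (no move available) are L. From any other position, the mover wins iff some move reaches an L.
n=0: no move → L
n=1: no move → L
n=2: can move to 0, which is L ⇒ W
n=3: can move to 1, which is L ⇒ W
n=4: the only move is to 2(W), a W ⇒ L
n=5: the only move is to 3(W), a W ⇒ L
n=6: can move to 4, which is L ⇒ W
n=7: can move to 5, which is L ⇒ W
n=8: moves to 6(W), 2(W); every one is W ⇒ L
n=9: moves to 7(W), 3(W); every one is W ⇒ L
n=10: can move to 8, which is L ⇒ W
n=11: can move to 9, which is L ⇒ W
n=12: moves to 10(W), 6(W); every one is W ⇒ L
n=13: moves to 11(W), 7(W); every one is W ⇒ L
n=14: can move to 12, which is L ⇒ W
n=15: can move to 13, which is L ⇒ W
n=16: moves to 14(W), 10(W); every one is W ⇒ L
n=17: moves to 15(W), 11(W); every one is W ⇒ L
n=18: can move to 16, which is L ⇒ W
n=19: can move to 17, which is L ⇒ W
n=20: moves to 18(W), 14(W); every one is W ⇒ L
n=21: moves to 19(W), 15(W); every one is W ⇒ L
n=22: can move to 20, which is L ⇒ W
n=23: can move to 21, which is L ⇒ W
n=24: moves to 22(W), 18(W); every one is W ⇒ L
n=25: moves to 23(W), 19(W); every one is W ⇒ L
n=26: can move to 24, which is L ⇒ W
n=27: can move to 25, which is L ⇒ W
n=28: moves to 26(W), 22(W); every one is W ⇒ L
n=29: moves to 27(W), 23(W); every one is W ⇒ L
n=30: can move to 28, which is L ⇒ W
n=31: can move to 29, which is L ⇒ W
n=32: moves to 30(W), 26(W); every one is W ⇒ L
n=33: moves to 31(W), 27(W); every one is W ⇒ L
L entries with 1 ≤ n ≤ 33 (n=0 is outside the asked range and is not counted): n = 1, 4, 5, 8, 9, 12, 13, 16, 17, 20, 21, 24, 25, 28, 29, 32, 33; that makes 17.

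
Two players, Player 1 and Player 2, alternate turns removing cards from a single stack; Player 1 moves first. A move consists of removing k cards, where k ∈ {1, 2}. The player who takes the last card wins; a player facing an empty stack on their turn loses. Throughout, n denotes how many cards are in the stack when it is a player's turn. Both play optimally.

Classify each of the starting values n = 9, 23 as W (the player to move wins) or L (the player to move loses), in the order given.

9: L, 23: W

Build the W/L table. Terminal = L. A non-terminal position is W if it has a move to some L; otherwise it is L.
n=0: no move → L
n=1: W (go to 0, an L position)
n=2: W (go to 0, an L position)
n=3: L (options 2(W), 1(W) are all W)
n=4: W (go to 3, an L position)
n=5: W (go to 3, an L position)
n=6: L (options 5(W), 4(W) are all W)
n=7: W (go to 6, an L position)
n=8: W (go to 6, an L position)
n=9: L (options 8(W), 7(W) are all W)
n=10: W (go to 9, an L position)
n=11: W (go to 9, an L position)
n=12: L (options 11(W), 10(W) are all W)
n=13: W (go to 12, an L position)
n=14: W (go to 12, an L position)
n=15: L (options 14(W), 13(W) are all W)
n=16: W (go to 15, an L position)
n=17: W (go to 15, an L position)
n=18: L (options 17(W), 16(W) are all W)
n=19: W (go to 18, an L position)
n=20: W (go to 18, an L position)
n=21: L (options 20(W), 19(W) are all W)
n=22: W (go to 21, an L position)
n=23: W (go to 21, an L position)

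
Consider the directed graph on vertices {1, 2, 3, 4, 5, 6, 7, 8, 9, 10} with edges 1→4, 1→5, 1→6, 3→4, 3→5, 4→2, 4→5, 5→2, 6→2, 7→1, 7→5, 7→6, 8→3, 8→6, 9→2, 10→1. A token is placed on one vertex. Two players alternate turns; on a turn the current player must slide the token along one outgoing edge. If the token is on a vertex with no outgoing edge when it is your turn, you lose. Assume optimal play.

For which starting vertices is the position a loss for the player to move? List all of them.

Work bottom-up. With no move the player to move loses. Otherwise the position is W if at least one move leads to an L position for the opponent, and L if every move leads to a W.
Every edge goes from a vertex to one that appears earlier in the order 2, 5, 4, 6, 9, 3, 1, 7, 8, 10, so processing vertices in that order labels each vertex after all of its successors.
2: no outgoing edge → L
5: →2(L), so W
4: →2(L), so W
6: →2(L), so W
9: →2(L), so W
3: →4(W), 5(W) — all W, so L
1: →6(W), 4(W), 5(W) — all W, so L
7: →1(L), so W
8: →3(L), so W
10: →1(L), so W
Reading off the rows marked L gives the requested list; there are 3 such vertices.

1, 2, 3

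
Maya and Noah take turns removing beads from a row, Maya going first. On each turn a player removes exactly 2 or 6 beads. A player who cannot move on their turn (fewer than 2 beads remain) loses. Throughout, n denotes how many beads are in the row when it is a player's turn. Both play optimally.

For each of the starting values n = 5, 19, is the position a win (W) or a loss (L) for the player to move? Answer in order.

Positions with no move are L. A position that does have a move is losing for the player to move precisely when every available move leads to a winning position for the opponent. Fill in the labels:
n=0: no move → L
n=1: no move → L
n=2: W (go to 0, an L position)
n=3: W (go to 1, an L position)
n=4: L (sole option 2(W) is W)
n=5: L (sole option 3(W) is W)
n=6: W (go to 4, an L position)
n=7: W (go to 5, an L position)
n=8: L (options 6(W), 2(W) are all W)
n=9: L (options 7(W), 3(W) are all W)
n=10: W (go to 8, an L position)
n=11: W (go to 9, an L position)
n=12: L (options 10(W), 6(W) are all W)
n=13: L (options 11(W), 7(W) are all W)
n=14: W (go to 12, an L position)
n=15: W (go to 13, an L position)
n=16: L (options 14(W), 10(W) are all W)
n=17: L (options 15(W), 11(W) are all W)
n=18: W (go to 16, an L position)
n=19: W (go to 17, an L position)

5: L, 19: W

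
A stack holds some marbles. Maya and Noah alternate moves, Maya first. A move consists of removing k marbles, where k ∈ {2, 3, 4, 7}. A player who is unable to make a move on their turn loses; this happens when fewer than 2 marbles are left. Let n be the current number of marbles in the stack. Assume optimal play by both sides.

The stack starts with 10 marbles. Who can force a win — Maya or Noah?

Maya wins.

Work bottom-up. With no move the player to move loses. Otherwise the position is W if at least one move leads to an L position for the opponent, and L if every move leads to a W.
n=0: no move → L
n=1: no move → L
n=2: can move to 0, which is L ⇒ W
n=3: can move to 1, which is L ⇒ W
n=4: can move to 1, which is L ⇒ W
n=5: can move to 1, which is L ⇒ W
n=6: moves to 4(W), 3(W), 2(W); every one is W ⇒ L
n=7: can move to 0, which is L ⇒ W
n=8: can move to 6, which is L ⇒ W
n=9: can move to 6, which is L ⇒ W
n=10: can move to 6, which is L ⇒ W
The starting position 10 is W: Maya should remove 4, leaving 6, handing over an L position.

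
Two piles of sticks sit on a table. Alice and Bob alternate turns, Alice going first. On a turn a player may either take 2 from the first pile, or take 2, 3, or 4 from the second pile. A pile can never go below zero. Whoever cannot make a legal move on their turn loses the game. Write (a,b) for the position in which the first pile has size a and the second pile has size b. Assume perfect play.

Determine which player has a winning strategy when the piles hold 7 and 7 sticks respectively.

Compute win/loss labels from the base case upward. A position with no move is L. Any other position is W if it can reach an L in one move, else L.
No move ever increases a pile, so every position that can arise here has a ≤ 7 and b ≤ 7; it is enough to label the cells with 0 ≤ a ≤ 7 and 0 ≤ b ≤ 7.
Every move lowers a or b (never raises either), so fill the grid row by row in increasing a, and left to right within a row: each cell's successors are then already labelled.
      b=0  b=1  b=2  b=3  b=4  b=5  b=6  b=7
a=0:    L    L    W    W    W    W    L    L
a=1:    L    L    W    W    W    W    L    L
a=2:    W    W    L    L    W    W    W    W
a=3:    W    W    L    L    W    W    W    W
a=4:    L    L    W    W    W    W    L    L
a=5:    L    L    W    W    W    W    L    L
a=6:    W    W    L    L    W    W    W    W
a=7:    W    W    L    L    W    W    W    W
Cells with no legal move (terminal, hence L): (0,0), (0,1), (1,0), (1,1).
The remaining L cells, each justified by listing all of its moves:
(0,6): moves to (0,4)(W), (0,3)(W), (0,2)(W); every one is W ⇒ L
(0,7): moves to (0,5)(W), (0,4)(W), (0,3)(W); every one is W ⇒ L
(1,6): moves to (1,4)(W), (1,3)(W), (1,2)(W); every one is W ⇒ L
(1,7): moves to (1,5)(W), (1,4)(W), (1,3)(W); every one is W ⇒ L
(2,2): moves to (0,2)(W), (2,0)(W); every one is W ⇒ L
(2,3): moves to (0,3)(W), (2,1)(W), (2,0)(W); every one is W ⇒ L
(3,2): moves to (1,2)(W), (3,0)(W); every one is W ⇒ L
(3,3): moves to (1,3)(W), (3,1)(W), (3,0)(W); every one is W ⇒ L
(4,0): the only move is to (2,0)(W), a W ⇒ L
(4,1): the only move is to (2,1)(W), a W ⇒ L
(4,6): moves to (2,6)(W), (4,4)(W), (4,3)(W), (4,2)(W); every one is W ⇒ L
(4,7): moves to (2,7)(W), (4,5)(W), (4,4)(W), (4,3)(W); every one is W ⇒ L
(5,0): the only move is to (3,0)(W), a W ⇒ L
(5,1): the only move is to (3,1)(W), a W ⇒ L
(5,6): moves to (3,6)(W), (5,4)(W), (5,3)(W), (5,2)(W); every one is W ⇒ L
(5,7): moves to (3,7)(W), (5,5)(W), (5,4)(W), (5,3)(W); every one is W ⇒ L
(6,2): moves to (4,2)(W), (6,0)(W); every one is W ⇒ L
(6,3): moves to (4,3)(W), (6,1)(W), (6,0)(W); every one is W ⇒ L
(7,2): moves to (5,2)(W), (7,0)(W); every one is W ⇒ L
(7,3): moves to (5,3)(W), (7,1)(W), (7,0)(W); every one is W ⇒ L
Every other cell has at least one move into one of the L cells above, so it is W.
The starting position (7,7) is W: Alice should move to (5,7), handing over an L position.

Alice wins.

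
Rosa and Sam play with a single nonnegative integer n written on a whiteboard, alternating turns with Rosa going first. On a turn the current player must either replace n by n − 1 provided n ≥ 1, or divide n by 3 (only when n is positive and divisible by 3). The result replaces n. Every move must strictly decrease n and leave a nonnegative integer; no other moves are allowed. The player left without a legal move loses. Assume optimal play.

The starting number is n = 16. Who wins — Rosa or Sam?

Compute win/loss labels from the base case upward. A position with no move is L. Any other position is W if it can reach an L in one move, else L.
n=0: no move → L
n=1: reaches L-position 0 → W
n=2: only reaches 1(W), which is W → L
n=3: reaches L-position 2 → W
n=4: only reaches 3(W), which is W → L
n=5: reaches L-position 4 → W
n=6: reaches L-position 2 → W
n=7: only reaches 6(W), which is W → L
n=8: reaches L-position 7 → W
n=9: only reaches 3(W), 8(W), all W → L
n=10: reaches L-position 9 → W
n=11: only reaches 10(W), which is W → L
n=12: reaches L-position 4 → W
n=13: only reaches 12(W), which is W → L
n=14: reaches L-position 13 → W
n=15: only reaches 5(W), 14(W), all W → L
n=16: reaches L-position 15 → W
The starting position 16 is W: Rosa should move to 15, handing over an L position.

Rosa wins.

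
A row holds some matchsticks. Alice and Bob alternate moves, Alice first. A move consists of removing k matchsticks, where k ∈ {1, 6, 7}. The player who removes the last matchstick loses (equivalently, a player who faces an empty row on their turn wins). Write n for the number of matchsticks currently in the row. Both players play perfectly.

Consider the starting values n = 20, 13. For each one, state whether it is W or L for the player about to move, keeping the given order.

Positions with no move are W. A position that does have a move is losing for the player to move precisely when every available move leads to a winning position for the opponent. Fill in the labels:
n=0: no move; the opponent has just taken the last matchstick and therefore loses → W
n=1: L (sole option 0(W) is W)
n=2: W (go to 1, an L position)
n=3: L (sole option 2(W) is W)
n=4: W (go to 3, an L position)
n=5: L (sole option 4(W) is W)
n=6: W (go to 5, an L position)
n=7: W (go to 1, an L position)
n=8: W (go to 1, an L position)
n=9: W (go to 3, an L position)
n=10: W (go to 3, an L position)
n=11: W (go to 5, an L position)
n=12: W (go to 5, an L position)
n=13: L (options 12(W), 7(W), 6(W) are all W)
n=14: W (go to 13, an L position)
n=15: L (options 14(W), 9(W), 8(W) are all W)
n=16: W (go to 15, an L position)
n=17: L (options 16(W), 11(W), 10(W) are all W)
n=18: W (go to 17, an L position)
n=19: W (go to 13, an L position)
n=20: W (go to 13, an L position)

20: W, 13: L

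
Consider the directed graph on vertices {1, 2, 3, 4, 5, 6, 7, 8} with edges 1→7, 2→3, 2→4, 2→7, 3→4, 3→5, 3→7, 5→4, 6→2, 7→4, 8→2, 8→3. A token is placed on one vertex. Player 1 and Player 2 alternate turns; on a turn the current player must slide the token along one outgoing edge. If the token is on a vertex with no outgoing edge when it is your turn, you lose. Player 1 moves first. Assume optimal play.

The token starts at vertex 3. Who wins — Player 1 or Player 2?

Use the standard recursion: the mover loses at a terminal position; elsewhere, the mover wins exactly when some move hands the opponent an L position.
Every edge goes from a vertex to one that appears earlier in the order 4, 7, 5, 3, 2, 1, 6, 8, so processing vertices in that order labels each vertex after all of its successors.
4: no outgoing edge → L
7: reaches L-position 4 → W
5: reaches L-position 4 → W
3: reaches L-position 4 → W
2: reaches L-position 4 → W
1: only reaches 7(W), which is W → L
6: only reaches 2(W), which is W → L
8: only reaches 2(W), 3(W), all W → L
From 3 Player 1 can move to 4, reaching an L position.

Player 1 wins.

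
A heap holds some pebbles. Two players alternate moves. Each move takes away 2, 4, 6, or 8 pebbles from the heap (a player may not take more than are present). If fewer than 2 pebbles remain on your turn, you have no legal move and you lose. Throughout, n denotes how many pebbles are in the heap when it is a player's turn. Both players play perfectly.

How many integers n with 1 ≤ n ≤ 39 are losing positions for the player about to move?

Use the standard recursion: the mover loses at a terminal position; elsewhere, the mover wins exactly when some move hands the opponent an L position.
n=0: no move → L
n=1: no move → L
n=2: →0(L), so W
n=3: →1(L), so W
n=4: →0(L), so W
n=5: →1(L), so W
n=6: →0(L), so W
n=7: →1(L), so W
n=8: →0(L), so W
n=9: →1(L), so W
n=10: →8(W), 6(W), 4(W), 2(W) — all W, so L
n=11: →9(W), 7(W), 5(W), 3(W) — all W, so L
n=12: →10(L), so W
n=13: →11(L), so W
n=14: →10(L), so W
n=15: →11(L), so W
n=16: →10(L), so W
n=17: →11(L), so W
n=18: →10(L), so W
n=19: →11(L), so W
n=20: →18(W), 16(W), 14(W), 12(W) — all W, so L
n=21: →19(W), 17(W), 15(W), 13(W) — all W, so L
n=22: →20(L), so W
n=23: →21(L), so W
n=24: →20(L), so W
n=25: →21(L), so W
n=26: →20(L), so W
n=27: →21(L), so W
n=28: →20(L), so W
n=29: →21(L), so W
n=30: →28(W), 26(W), 24(W), 22(W) — all W, so L
n=31: →29(W), 27(W), 25(W), 23(W) — all W, so L
n=32: →30(L), so W
n=33: →31(L), so W
n=34: →30(L), so W
n=35: →31(L), so W
n=36: →30(L), so W
n=37: →31(L), so W
n=38: →30(L), so W
n=39: →31(L), so W
L entries with 1 ≤ n ≤ 39 (n=0 is outside the asked range and is not counted): n = 1, 10, 11, 20, 21, 30, 31; that makes 7.

7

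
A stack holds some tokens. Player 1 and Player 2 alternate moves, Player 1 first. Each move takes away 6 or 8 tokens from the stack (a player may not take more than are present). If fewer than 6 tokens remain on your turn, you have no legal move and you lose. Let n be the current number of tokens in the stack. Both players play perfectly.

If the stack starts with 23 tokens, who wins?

Positions with no move are L. A position that does have a move is losing for the player to move precisely when every available move leads to a winning position for the opponent. Fill in the labels:
n=0: no move → L
n=1: no move → L
n=2: no move → L
n=3: no move → L
n=4: no move → L
n=5: no move → L
n=6: reaches L-position 0 → W
n=7: reaches L-position 1 → W
n=8: reaches L-position 2 → W
n=9: reaches L-position 3 → W
n=10: reaches L-position 4 → W
n=11: reaches L-position 5 → W
n=12: reaches L-position 4 → W
n=13: reaches L-position 5 → W
n=14: only reaches 8(W), 6(W), all W → L
n=15: only reaches 9(W), 7(W), all W → L
n=16: only reaches 10(W), 8(W), all W → L
n=17: only reaches 11(W), 9(W), all W → L
n=18: only reaches 12(W), 10(W), all W → L
n=19: only reaches 13(W), 11(W), all W → L
n=20: reaches L-position 14 → W
n=21: reaches L-position 15 → W
n=22: reaches L-position 16 → W
n=23: reaches L-position 17 → W
The starting position 23 is W: Player 1 should remove 6, leaving 17, handing over an L position.

Player 1 wins.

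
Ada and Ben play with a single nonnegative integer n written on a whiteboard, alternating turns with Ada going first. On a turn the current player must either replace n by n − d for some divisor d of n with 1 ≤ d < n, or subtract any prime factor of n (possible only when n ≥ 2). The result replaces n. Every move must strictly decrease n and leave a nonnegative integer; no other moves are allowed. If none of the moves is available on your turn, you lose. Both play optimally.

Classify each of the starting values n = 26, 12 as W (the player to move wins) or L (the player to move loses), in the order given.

26: L, 12: W

Build the W/L table. Terminal = L. A non-terminal position is W if it has a move to some L; otherwise it is L.
n=0: no move → L
n=1: no move → L
n=2: reaches L-position 0 → W
n=3: reaches L-position 0 → W
n=4: only reaches 2(W), 3(W), all W → L
n=5: reaches L-position 0 → W
n=6: reaches L-position 4 → W
n=7: reaches L-position 0 → W
n=8: reaches L-position 4 → W
n=9: only reaches 6(W), 8(W), all W → L
n=10: reaches L-position 9 → W
n=11: reaches L-position 0 → W
n=12: reaches L-position 9 → W
n=13: reaches L-position 0 → W
n=14: only reaches 7(W), 12(W), 13(W), all W → L
n=15: reaches L-position 14 → W
n=16: reaches L-position 14 → W
n=17: reaches L-position 0 → W
n=18: reaches L-position 9 → W
n=19: reaches L-position 0 → W
n=20: only reaches 10(W), 15(W), 16(W), 18(W), 19(W), all W → L
n=21: reaches L-position 14 → W
n=22: reaches L-position 20 → W
n=23: reaches L-position 0 → W
n=24: reaches L-position 20 → W
n=25: reaches L-position 20 → W
n=26: only reaches 13(W), 24(W), 25(W), all W → L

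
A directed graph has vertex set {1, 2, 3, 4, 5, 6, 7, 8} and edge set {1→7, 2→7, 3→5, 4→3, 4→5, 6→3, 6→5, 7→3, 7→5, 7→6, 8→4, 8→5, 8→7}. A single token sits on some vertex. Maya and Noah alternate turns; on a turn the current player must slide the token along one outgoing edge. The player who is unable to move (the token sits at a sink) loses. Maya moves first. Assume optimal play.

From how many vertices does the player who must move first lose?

3

Build the W/L table. Terminal = L. A non-terminal position is W if it has a move to some L; otherwise it is L.
Every edge goes from a vertex to one that appears earlier in the order 5, 3, 6, 4, 7, 1, 8, 2, so processing vertices in that order labels each vertex after all of its successors.
5: no outgoing edge → L
3: can move to 5, which is L ⇒ W
6: can move to 5, which is L ⇒ W
4: can move to 5, which is L ⇒ W
7: can move to 5, which is L ⇒ W
1: the only move is to 7(W), a W ⇒ L
8: can move to 5, which is L ⇒ W
2: the only move is to 7(W), a W ⇒ L
The L vertices are 1, 2, 5; that is 3 in all.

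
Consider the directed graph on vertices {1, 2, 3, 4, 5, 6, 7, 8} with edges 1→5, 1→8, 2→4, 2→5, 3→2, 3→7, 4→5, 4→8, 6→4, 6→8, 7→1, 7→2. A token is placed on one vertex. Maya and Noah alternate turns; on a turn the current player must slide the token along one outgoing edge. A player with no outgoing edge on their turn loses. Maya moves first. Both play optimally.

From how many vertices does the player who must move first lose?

3

Use the standard recursion: the mover loses at a terminal position; elsewhere, the mover wins exactly when some move hands the opponent an L position.
Every edge goes from a vertex to one that appears earlier in the order 5, 8, 4, 1, 6, 2, 7, 3, so processing vertices in that order labels each vertex after all of its successors.
5: no outgoing edge → L
8: no outgoing edge → L
4: can move to 8, which is L ⇒ W
1: can move to 8, which is L ⇒ W
6: can move to 8, which is L ⇒ W
2: can move to 5, which is L ⇒ W
7: moves to 2(W), 1(W); every one is W ⇒ L
3: can move to 7, which is L ⇒ W
The L vertices are 5, 7, 8; that is 3 in all.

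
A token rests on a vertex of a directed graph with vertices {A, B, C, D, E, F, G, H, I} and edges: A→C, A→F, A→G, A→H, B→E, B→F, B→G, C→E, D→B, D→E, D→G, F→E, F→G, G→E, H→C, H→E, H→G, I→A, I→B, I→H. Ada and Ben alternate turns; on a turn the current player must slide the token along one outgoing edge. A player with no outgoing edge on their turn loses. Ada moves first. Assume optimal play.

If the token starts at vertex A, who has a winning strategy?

Classify positions by backward induction: terminal positions (no move available) are L. From any other position, the mover wins iff some move reaches an L.
Every edge goes from a vertex to one that appears earlier in the order E, G, F, B, C, H, A, D, I, so processing vertices in that order labels each vertex after all of its successors.
E: no outgoing edge → L
G: →E(L), so W
F: →E(L), so W
B: →E(L), so W
C: →E(L), so W
H: →E(L), so W
A: →H(W), C(W), F(W), G(W) — all W, so L
D: →E(L), so W
I: →A(L), so W
Every move from A reaches a W position, so the mover loses.

Ben wins.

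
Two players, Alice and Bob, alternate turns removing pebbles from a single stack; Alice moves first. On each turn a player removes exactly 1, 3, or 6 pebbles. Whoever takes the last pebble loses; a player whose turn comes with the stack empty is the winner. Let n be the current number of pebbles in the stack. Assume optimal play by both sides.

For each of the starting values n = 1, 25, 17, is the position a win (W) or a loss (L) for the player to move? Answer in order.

1: L, 25: W, 17: W

Compute win/loss labels from the base case upward. A position with no move is W. Any other position is W if it can reach an L in one move, else L.
n=0: no move; the opponent has just taken the last pebble and therefore loses → W
n=1: L (sole option 0(W) is W)
n=2: W (go to 1, an L position)
n=3: L (options 2(W), 0(W) are all W)
n=4: W (go to 3, an L position)
n=5: L (options 4(W), 2(W) are all W)
n=6: W (go to 5, an L position)
n=7: W (go to 1, an L position)
n=8: W (go to 5, an L position)
n=9: W (go to 3, an L position)
n=10: L (options 9(W), 7(W), 4(W) are all W)
n=11: W (go to 10, an L position)
n=12: L (options 11(W), 9(W), 6(W) are all W)
n=13: W (go to 12, an L position)
n=14: L (options 13(W), 11(W), 8(W) are all W)
n=15: W (go to 14, an L position)
n=16: W (go to 10, an L position)
n=17: W (go to 14, an L position)
n=18: W (go to 12, an L position)
n=19: L (options 18(W), 16(W), 13(W) are all W)
n=20: W (go to 19, an L position)
n=21: L (options 20(W), 18(W), 15(W) are all W)
n=22: W (go to 21, an L position)
n=23: L (options 22(W), 20(W), 17(W) are all W)
n=24: W (go to 23, an L position)
n=25: W (go to 19, an L position)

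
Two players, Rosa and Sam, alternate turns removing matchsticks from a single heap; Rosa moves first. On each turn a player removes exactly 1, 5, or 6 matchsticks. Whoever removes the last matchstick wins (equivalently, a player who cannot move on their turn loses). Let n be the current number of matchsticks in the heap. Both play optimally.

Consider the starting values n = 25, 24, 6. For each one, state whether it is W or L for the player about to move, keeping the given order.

25: W, 24: L, 6: W

Positions with no move are L. A position that does have a move is losing for the player to move precisely when every available move leads to a winning position for the opponent. Fill in the labels:
n=0: no move → L
n=1: reaches L-position 0 → W
n=2: only reaches 1(W), which is W → L
n=3: reaches L-position 2 → W
n=4: only reaches 3(W), which is W → L
n=5: reaches L-position 4 → W
n=6: reaches L-position 0 → W
n=7: reaches L-position 2 → W
n=8: reaches L-position 2 → W
n=9: reaches L-position 4 → W
n=10: reaches L-position 4 → W
n=11: only reaches 10(W), 6(W), 5(W), all W → L
n=12: reaches L-position 11 → W
n=13: only reaches 12(W), 8(W), 7(W), all W → L
n=14: reaches L-position 13 → W
n=15: only reaches 14(W), 10(W), 9(W), all W → L
n=16: reaches L-position 15 → W
n=17: reaches L-position 11 → W
n=18: reaches L-position 13 → W
n=19: reaches L-position 13 → W
n=20: reaches L-position 15 → W
n=21: reaches L-position 15 → W
n=22: only reaches 21(W), 17(W), 16(W), all W → L
n=23: reaches L-position 22 → W
n=24: only reaches 23(W), 19(W), 18(W), all W → L
n=25: reaches L-position 24 → W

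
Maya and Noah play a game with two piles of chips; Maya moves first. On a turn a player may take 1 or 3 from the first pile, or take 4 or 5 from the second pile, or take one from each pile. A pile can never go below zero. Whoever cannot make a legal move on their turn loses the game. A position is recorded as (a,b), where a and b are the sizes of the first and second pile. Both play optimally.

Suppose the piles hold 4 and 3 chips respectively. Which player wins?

Label each position W (a win for the player to move) or L (a loss). A position with no legal move is L; any other position is W exactly when some move reaches an L, and L when every move reaches a W.
No move ever increases a pile, so every position that can arise here has a ≤ 4 and b ≤ 3; it is enough to label the cells with 0 ≤ a ≤ 4 and 0 ≤ b ≤ 3.
Every move lowers a or b (never raises either), so fill the grid row by row in increasing a, and left to right within a row: each cell's successors are then already labelled.
      b=0  b=1  b=2  b=3
a=0:    L    L    L    L
a=1:    W    W    W    W
a=2:    L    L    L    L
a=3:    W    W    W    W
a=4:    L    L    L    L
Cells with no legal move (terminal, hence L): (0,0), (0,1), (0,2), (0,3).
The remaining L cells, each justified by listing all of its moves:
(2,0): only reaches (1,0)(W), which is W → L
(2,1): only reaches (1,1)(W), (1,0)(W), all W → L
(2,2): only reaches (1,2)(W), (1,1)(W), all W → L
(2,3): only reaches (1,3)(W), (1,2)(W), all W → L
(4,0): only reaches (3,0)(W), (1,0)(W), all W → L
(4,1): only reaches (3,1)(W), (1,1)(W), (3,0)(W), all W → L
(4,2): only reaches (3,2)(W), (1,2)(W), (3,1)(W), all W → L
(4,3): only reaches (3,3)(W), (1,3)(W), (3,2)(W), all W → L
Every other cell has at least one move into one of the L cells above, so it is W.
Every move from (4,3) reaches a W position, so the mover loses.

Noah wins.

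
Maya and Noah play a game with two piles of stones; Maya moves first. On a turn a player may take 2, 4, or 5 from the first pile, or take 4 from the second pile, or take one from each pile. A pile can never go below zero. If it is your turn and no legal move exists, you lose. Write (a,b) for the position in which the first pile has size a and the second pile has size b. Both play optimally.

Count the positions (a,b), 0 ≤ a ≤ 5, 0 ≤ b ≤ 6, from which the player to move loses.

14

Positions with no move are L. A position that does have a move is losing for the player to move precisely when every available move leads to a winning position for the opponent. Fill in the labels:
Every move lowers a or b (never raises either), so fill the grid row by row in increasing a, and left to right within a row: each cell's successors are then already labelled.
      b=0  b=1  b=2  b=3  b=4  b=5  b=6
a=0:    L    L    L    L    W    W    W
a=1:    L    W    W    W    W    L    L
a=2:    W    W    W    W    L    L    W
a=3:    W    L    L    L    L    W    W
a=4:    W    W    W    W    W    W    L
a=5:    W    W    W    W    W    W    W
Cells with no legal move (terminal, hence L): (0,0), (0,1), (0,2), (0,3), (1,0).
The remaining L cells, each justified by listing all of its moves:
(1,5): →(1,1)(W), (0,4)(W) — all W, so L
(1,6): →(1,2)(W), (0,5)(W) — all W, so L
(2,4): →(0,4)(W), (2,0)(W), (1,3)(W) — all W, so L
(2,5): →(0,5)(W), (2,1)(W), (1,4)(W) — all W, so L
(3,1): →(1,1)(W), (2,0)(W) — all W, so L
(3,2): →(1,2)(W), (2,1)(W) — all W, so L
(3,3): →(1,3)(W), (2,2)(W) — all W, so L
(3,4): →(1,4)(W), (3,0)(W), (2,3)(W) — all W, so L
(4,6): →(2,6)(W), (0,6)(W), (4,2)(W), (3,5)(W) — all W, so L
Every other cell has at least one move into one of the L cells above, so it is W.
L cells per row: a=0: 4, a=1: 3, a=2: 2, a=3: 4, a=4: 1, a=5: 0; total 14.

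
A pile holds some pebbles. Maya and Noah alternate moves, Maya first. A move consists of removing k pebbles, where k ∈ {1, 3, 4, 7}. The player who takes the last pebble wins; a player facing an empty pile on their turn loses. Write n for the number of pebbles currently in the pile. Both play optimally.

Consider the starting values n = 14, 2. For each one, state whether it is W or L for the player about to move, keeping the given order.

Compute win/loss labels from the base case upward. A position with no move is L. Any other position is W if it can reach an L in one move, else L.
n=0: no move → L
n=1: W (go to 0, an L position)
n=2: L (sole option 1(W) is W)
n=3: W (go to 2, an L position)
n=4: W (go to 0, an L position)
n=5: W (go to 2, an L position)
n=6: W (go to 2, an L position)
n=7: W (go to 0, an L position)
n=8: L (options 7(W), 5(W), 4(W), 1(W) are all W)
n=9: W (go to 8, an L position)
n=10: L (options 9(W), 7(W), 6(W), 3(W) are all W)
n=11: W (go to 10, an L position)
n=12: W (go to 8, an L position)
n=13: W (go to 10, an L position)
n=14: W (go to 10, an L position)

14: W, 2: L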